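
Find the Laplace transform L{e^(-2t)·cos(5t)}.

L{e^(at)·cos(ωt)} = (s-a)/((s-a)² + ω²), so L{e^(-2t)·cos(5t)} = (s+2)/((s+2)² + 25)

Final answer: (s+2)/((s+2)² + 25)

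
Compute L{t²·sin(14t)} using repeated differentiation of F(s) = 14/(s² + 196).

F(s) = 14/(s² + 196). F'(s) = -28s/(s² + 196)². F''(s) = -28(196 - 3s²)/(s² + 196)³ = (84s² - 5488)/(s² + 196)³. So L{t²·sin(14t)} = (-1)² F''(s) = (84s² - 5488)/(s² + 196)³

Final answer: (84s² - 5488)/(s² + 196)³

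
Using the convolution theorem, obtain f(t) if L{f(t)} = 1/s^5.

1/s^5 = (1/s)·(1/s^4) = L{1}·L{t^3/6}. By convolution, f(t) = 1*t^3/6 = ∫₀ᵗ 1·τ^3/6 dτ = t^4/24

Final answer: t^4/24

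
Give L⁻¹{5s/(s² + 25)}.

This is the form c·s/(s² + a²) with a = 5, c = 5. L⁻¹ = 5·cos(5t)

Final answer: 5·cos(5t)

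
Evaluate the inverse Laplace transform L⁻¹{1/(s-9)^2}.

L⁻¹{n!/(s-a)^(n+1)} = t^n·e^(at), so L⁻¹{1/(s-9)^2} = t·e^(9t)

Final answer: t·e^(9t)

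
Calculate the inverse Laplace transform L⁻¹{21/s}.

L⁻¹{c/s} = c, so L⁻¹{21/s} = 21

Final answer: 21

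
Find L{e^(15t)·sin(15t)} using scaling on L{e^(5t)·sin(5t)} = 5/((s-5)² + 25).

Scaling with a=3: L{e^(15t)·sin(15t)} = (1/3) · 5/((s/3-5)² + 25). Simplifying: 15/((s-15)² + 225)

Final answer: 15/((s-15)² + 225)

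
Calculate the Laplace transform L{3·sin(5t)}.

L{sin(ωt)} = ω/(s² + ω²), so L{sin(5t)} = 5/(s² + 25). Then L{3·sin(5t)} = 3·5/(s² + 25) = 15/(s² + 25)

Final answer: 15/(s² + 25)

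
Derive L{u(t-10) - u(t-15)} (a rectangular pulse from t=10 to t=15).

L{u(t-a)} = e^(-as)/s. L{u(t-10) - u(t-15)} = (e^(-10s) - e^(-15s))/s

Final answer: (e^(-10s) - e^(-15s))/s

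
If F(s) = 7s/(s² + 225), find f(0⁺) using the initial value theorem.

f(0⁺) = lim_{s→∞} s·7s/(s² + 225) = lim_{s→∞} 7s²/(s² + 225) = 7

Final answer: 7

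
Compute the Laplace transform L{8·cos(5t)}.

L{cos(ωt)} = s/(s² + ω²), so L{cos(5t)} = s/(s² + 25). Then L{8·cos(5t)} = 8·s/(s² + 25) = 8s/(s² + 25)

Final answer: 8s/(s² + 25)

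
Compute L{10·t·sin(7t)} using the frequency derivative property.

L{sin(7t)} = 7/(s² + 49). By L{t·f(t)} = -F'(s): -d/ds[7/(s² + 49)] = -(7)·(-2s)/(s² + 49)² = 14s/(s² + 49)². Then L{10·t·sin(7t)} = 10·14s/(s² + 49)² = 140s/(s² + 49)²

Final answer: 140s/(s² + 49)²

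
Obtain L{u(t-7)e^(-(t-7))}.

u(t-a)f(t-a) with f(t)=e^(-t). L{e^(-t)} = 1/(s+1). By time shift: e^(-7s)/(s+1)

Final answer: e^(-7s)/(s+1)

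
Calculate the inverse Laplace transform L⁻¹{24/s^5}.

L⁻¹{n!/s^(n+1)} = t^n with n=4. So L⁻¹{24/s^5} = t^4

Final answer: t^4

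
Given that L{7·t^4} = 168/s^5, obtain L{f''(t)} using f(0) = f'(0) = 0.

L{f''(t)} = s²F(s) - sf(0) - f'(0) = s²·168/s^5 - 0 - 0 = 168/s^3

Final answer: 168/s^3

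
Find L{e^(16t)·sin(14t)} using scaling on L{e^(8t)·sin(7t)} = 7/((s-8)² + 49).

Scaling with a=2: L{e^(16t)·sin(14t)} = (1/2) · 7/((s/2-8)² + 49). Simplifying: 14/((s-16)² + 196)

Final answer: 14/((s-16)² + 196)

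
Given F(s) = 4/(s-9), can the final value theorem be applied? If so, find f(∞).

sF(s) = 4s/(s-9) has a pole at s = 9 in the right half-plane. Theorem does NOT apply (unstable system; f(t) = 4·e^(9t) grows without bound).

Final answer: Not applicable (unstable)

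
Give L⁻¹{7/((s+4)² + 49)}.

Form: b/((s-a)² + b²) → e^(at)sin(bt). With a=-4, b=7

Final answer: e^(-4t)·sin(7t)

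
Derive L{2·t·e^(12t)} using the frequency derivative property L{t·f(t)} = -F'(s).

L{e^(12t)} = 1/(s-12). By frequency derivative: L{t·e^(12t)} = -d/ds[1/(s-12)] = -(-1)/(s-12)² = 1/(s-12)². Then L{2·t·e^(12t)} = 2·1/(s-12)² = 2/(s-12)²

Final answer: 2/(s-12)²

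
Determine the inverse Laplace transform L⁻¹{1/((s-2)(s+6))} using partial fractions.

Decompose: A/(s-2) + B/(s+6). A = 1/8, B = -1/8. f(t) = (e^(2t) - e^(-6t))/8

Final answer: (e^(2t) - e^(-6t))/8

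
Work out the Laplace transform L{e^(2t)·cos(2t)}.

L{e^(at)·cos(ωt)} = (s-a)/((s-a)² + ω²), so L{e^(2t)·cos(2t)} = (s-2)/((s-2)² + 4)

Final answer: (s-2)/((s-2)² + 4)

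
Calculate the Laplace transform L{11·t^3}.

L{t^n} = n!/s^(n+1), so L{t^3} = 6/s^4. Then L{11·t^3} = 11·6/s^4 = 66/s^4

Final answer: 66/s^4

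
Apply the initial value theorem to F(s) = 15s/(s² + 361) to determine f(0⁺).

f(0⁺) = lim_{s→∞} s·15s/(s² + 361) = lim_{s→∞} 15s²/(s² + 361) = 15

Final answer: 15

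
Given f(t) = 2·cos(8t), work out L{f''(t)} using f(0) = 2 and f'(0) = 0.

F(s) = 2s/(s² + 64). L{f''(t)} = s²F(s) - sf(0) - f'(0) = 2s³/(s² + 64) - 2s = (2s³ - 2s(s² + 64))/(s² + 64) = -128s/(s² + 64)

Final answer: -128s/(s² + 64)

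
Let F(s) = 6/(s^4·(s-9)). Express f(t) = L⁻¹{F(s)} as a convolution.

6/(s^4·(s-9)) = (6/s^4)·(1/(s-9)) = L{t^3}·L{e^(9t)}. So f(t) = t^3*e^(9t) = ∫₀ᵗ τ^3·e^(9(t-τ)) dτ

Final answer: ∫₀ᵗ τ^3·e^(9(t-τ)) dτ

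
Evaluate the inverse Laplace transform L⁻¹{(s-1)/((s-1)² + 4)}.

Using frequency shift, L⁻¹{(s-1)/((s-1)² + 4)} = e^t·cos(2t)

Final answer: e^t·cos(2t)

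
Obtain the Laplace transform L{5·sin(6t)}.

L{sin(ωt)} = ω/(s² + ω²), so L{sin(6t)} = 6/(s² + 36). Then L{5·sin(6t)} = 5·6/(s² + 36) = 30/(s² + 36)

Final answer: 30/(s² + 36)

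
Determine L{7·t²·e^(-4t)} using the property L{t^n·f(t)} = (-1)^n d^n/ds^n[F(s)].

L{e^(-4t)} = 1/(s+4). d/ds[1/(s+4)] = -1/(s+4)². d²/ds²[1/(s+4)] = 2/(s+4)³. So L{t²·e^(-4t)} = (-1)² · 2/(s+4)³ = 2/(s+4)³. Then L{7·t²·e^(-4t)} = 7·2/(s+4)³ = 14/(s+4)³

Final answer: 14/(s+4)³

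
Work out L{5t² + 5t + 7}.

L{5t² + 5t + 7} = 5·2/s³ + 5/s² + 7/s = 10/s³ + 5/s² + 7/s

Final answer: 10/s³ + 5/s² + 7/s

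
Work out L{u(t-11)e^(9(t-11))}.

u(t-a)f(t-a) with f(t)=e^(9t). L{e^(9t)} = 1/(s-9). By time shift: e^(-11s)/(s-9)

Final answer: e^(-11s)/(s-9)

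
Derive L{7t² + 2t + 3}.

L{7t² + 2t + 3} = 7·2/s³ + 2/s² + 3/s = 14/s³ + 2/s² + 3/s

Final answer: 14/s³ + 2/s² + 3/s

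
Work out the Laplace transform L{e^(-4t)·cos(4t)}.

L{e^(at)·cos(ωt)} = (s-a)/((s-a)² + ω²), so L{e^(-4t)·cos(4t)} = (s+4)/((s+4)² + 16)

Final answer: (s+4)/((s+4)² + 16)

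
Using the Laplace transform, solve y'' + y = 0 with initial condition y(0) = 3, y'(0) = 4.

L{y''} + 1L{y} = 0. s²Y - 3s - 4 + Y = 0. Y(s² + 1) = 3s + 4. Y = (3s + 4)/(s² + 1). Inverting: y(t) = 3cos(t) + 4sin(t)

Final answer: y(t) = 3cos(t) + 4sin(t)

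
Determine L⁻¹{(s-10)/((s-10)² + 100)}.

Using frequency shift: L⁻¹{(s-a)/((s-a)² + b²)} = e^(at)cos(bt). Here a=10, b=10

Final answer: e^(10t)·cos(10t)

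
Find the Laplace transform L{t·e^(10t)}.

L{t^n·e^(at)} = n!/(s-a)^(n+1), so L{t·e^(10t)} = 1/(s-10)^2

Final answer: 1/(s-10)^2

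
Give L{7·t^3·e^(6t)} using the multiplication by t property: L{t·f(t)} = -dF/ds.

Using L{t^n·e^(at)} = n!/(s-a)^(n+1), L{t^3·e^(6t)} = 6/(s-6)^4, so L{7·t^3·e^(6t)} = 7·6/(s-6)^4 = 42/(s-6)^4

Final answer: 42/(s-6)^4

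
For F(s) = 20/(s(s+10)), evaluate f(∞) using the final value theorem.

f(∞) = lim_{s→0} s·20/(s(s+10)) = lim_{s→0} 20/(s+10) = 20/10 = 2

Final answer: 2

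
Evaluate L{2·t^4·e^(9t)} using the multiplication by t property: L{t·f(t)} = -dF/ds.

Using L{t^n·e^(at)} = n!/(s-a)^(n+1), L{t^4·e^(9t)} = 24/(s-9)^5, so L{2·t^4·e^(9t)} = 2·24/(s-9)^5 = 48/(s-9)^5

Final answer: 48/(s-9)^5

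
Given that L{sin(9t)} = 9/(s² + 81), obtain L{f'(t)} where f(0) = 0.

L{f'(t)} = s·F(s) - f(0) = s·9/(s² + 81) - 0 = 9s/(s² + 81)

Final answer: 9s/(s² + 81)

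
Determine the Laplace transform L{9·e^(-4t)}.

L{e^(at)} = 1/(s-a), so L{e^(-4t)} = 1/(s+4). Then L{9·e^(-4t)} = 9/(s+4)

Final answer: 9/(s+4)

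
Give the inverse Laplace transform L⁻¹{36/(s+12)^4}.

L⁻¹{n!/(s-a)^(n+1)} = t^n·e^(at) with n=3, a=-12. So L⁻¹{6/(s+12)^4} = t^3·e^(-12t), and L⁻¹{36/(s+12)^4} = (36/6)·t^3·e^(-12t) = 6·t^3·e^(-12t)

Final answer: 6·t^3·e^(-12t)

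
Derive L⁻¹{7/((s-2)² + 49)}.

Form: b/((s-a)² + b²) → e^(at)sin(bt). With a=2, b=7

Final answer: e^(2t)·sin(7t)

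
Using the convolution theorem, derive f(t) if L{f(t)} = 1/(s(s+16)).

1/(s(s+16)) = (1/s)·(1/(s+16)) = L{1}·L{e^(-16t)}. By convolution, f(t) = 1*e^(-16t) = ∫₀ᵗ 1·e^(-16τ) dτ = (1 - e^(-16t))/16

Final answer: (1 - e^(-16t))/16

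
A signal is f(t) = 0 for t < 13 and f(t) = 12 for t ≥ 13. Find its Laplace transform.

f(t) = 12·u(t-13). L{u(t-13)} = e^(-13s)/s, so L{f(t)} = 12·e^(-13s)/s

Final answer: 12·e^(-13s)/s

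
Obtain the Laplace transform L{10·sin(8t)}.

L{sin(ωt)} = ω/(s² + ω²), so L{sin(8t)} = 8/(s² + 64). Then L{10·sin(8t)} = 10·8/(s² + 64) = 80/(s² + 64)

Final answer: 80/(s² + 64)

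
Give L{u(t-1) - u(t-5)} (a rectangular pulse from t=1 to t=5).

L{u(t-a)} = e^(-as)/s. L{u(t-1) - u(t-5)} = (e^(-s) - e^(-5s))/s

Final answer: (e^(-s) - e^(-5s))/s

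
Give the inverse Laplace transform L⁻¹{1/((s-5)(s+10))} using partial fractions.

Decompose: A/(s-5) + B/(s+10). A = 1/15, B = -1/15. f(t) = (e^(5t) - e^(-10t))/15

Final answer: (e^(5t) - e^(-10t))/15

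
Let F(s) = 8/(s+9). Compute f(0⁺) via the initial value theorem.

f(0⁺) = lim_{s→∞} s·8/(s+9) = lim_{s→∞} 8s/(s+9) = 8

Final answer: 8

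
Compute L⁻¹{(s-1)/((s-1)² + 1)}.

Using frequency shift: L⁻¹{(s-a)/((s-a)² + b²)} = e^(at)cos(bt). Here a=1, b=1

Final answer: e^t·cos(t)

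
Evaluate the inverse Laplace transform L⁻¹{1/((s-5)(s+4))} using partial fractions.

Decompose: A/(s-5) + B/(s+4). A = 1/9, B = -1/9. f(t) = (e^(5t) - e^(-4t))/9

Final answer: (e^(5t) - e^(-4t))/9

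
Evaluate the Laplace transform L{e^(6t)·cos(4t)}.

L{e^(at)·cos(ωt)} = (s-a)/((s-a)² + ω²), so L{e^(6t)·cos(4t)} = (s-6)/((s-6)² + 16)

Final answer: (s-6)/((s-6)² + 16)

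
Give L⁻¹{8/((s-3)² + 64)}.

Form: b/((s-a)² + b²) → e^(at)sin(bt). With a=3, b=8

Final answer: e^(3t)·sin(8t)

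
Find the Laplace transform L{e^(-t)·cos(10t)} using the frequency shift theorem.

Frequency shift: L{e^(at)f(t)} = F(s-a). L{e^(-t)·cos(10t)} = (s+1)/((s+1)² + 100)

Final answer: (s+1)/((s+1)² + 100)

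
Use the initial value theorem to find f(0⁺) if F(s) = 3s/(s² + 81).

f(0⁺) = lim_{s→∞} s·3s/(s² + 81) = lim_{s→∞} 3s²/(s² + 81) = 3

Final answer: 3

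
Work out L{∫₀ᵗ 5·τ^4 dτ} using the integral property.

L{∫₀ᵗ f(τ)dτ} = F(s)/s with f(t) = 5t^4. F(s) = 120/s^5, so L{∫₀ᵗ 5·τ^4 dτ} = (120/s^5)/s = 120/s^6. (Check: ∫₀ᵗ 5·τ^4 dτ = 5t^5/5.)

Final answer: 120/s^6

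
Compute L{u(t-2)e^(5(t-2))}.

u(t-a)f(t-a) with f(t)=e^(5t). L{e^(5t)} = 1/(s-5). By time shift: e^(-2s)/(s-5)

Final answer: e^(-2s)/(s-5)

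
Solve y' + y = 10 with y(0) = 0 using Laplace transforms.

sY + Y = 10/s. Y = 10/(s(s+1)). Partial fractions: Y = 10/s - 10/(s+1)

Final answer: y(t) = 10(1 - e^(-t))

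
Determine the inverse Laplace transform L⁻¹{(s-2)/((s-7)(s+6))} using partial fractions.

Using partial fractions, f(t) = (5e^(7t) + 8e^(-6t))/13

Final answer: (5e^(7t) + 8e^(-6t))/13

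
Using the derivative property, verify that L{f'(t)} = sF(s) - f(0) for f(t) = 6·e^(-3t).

f'(t) = -18e^(-3t). Direct: L{f'(t)} = -18/(s+3). Property: s·6/(s+3) - 6 = (6s - 6(s+3))/(s+3) = -18/(s+3). ✓

Final answer: -18/(s+3)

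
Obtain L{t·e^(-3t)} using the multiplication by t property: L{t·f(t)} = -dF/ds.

Using L{t^n·e^(at)} = n!/(s-a)^(n+1), L{t·e^(-3t)} = 1/(s+3)^2

Final answer: 1/(s+3)^2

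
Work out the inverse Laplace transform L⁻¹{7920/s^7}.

L⁻¹{n!/s^(n+1)} = t^n with n=6. So L⁻¹{720/s^7} = t^6, and L⁻¹{7920/s^7} = (7920/720)·t^6 = 11·t^6

Final answer: 11·t^6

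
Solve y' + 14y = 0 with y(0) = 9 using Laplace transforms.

L{y'} + 14L{y} = 0. sY - 9 + 14Y = 0. Y(s+14) = 9. Y = 9/(s+14)

Final answer: y(t) = 9e^(-14t)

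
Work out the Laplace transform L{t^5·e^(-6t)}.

L{t^n·e^(at)} = n!/(s-a)^(n+1), so L{t^5·e^(-6t)} = 120/(s+6)^6

Final answer: 120/(s+6)^6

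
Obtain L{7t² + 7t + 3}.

L{7t² + 7t + 3} = 7·2/s³ + 7/s² + 3/s = 14/s³ + 7/s² + 3/s

Final answer: 14/s³ + 7/s² + 3/s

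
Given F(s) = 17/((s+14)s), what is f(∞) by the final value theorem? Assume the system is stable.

f(∞) = lim_{s→0} sF(s) = lim_{s→0} 17/(s+14) = 17/14

Final answer: 17/14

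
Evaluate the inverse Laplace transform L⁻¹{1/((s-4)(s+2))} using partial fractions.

Decompose: A/(s-4) + B/(s+2). A = 1/6, B = -1/6. f(t) = (e^(4t) - e^(-2t))/6

Final answer: (e^(4t) - e^(-2t))/6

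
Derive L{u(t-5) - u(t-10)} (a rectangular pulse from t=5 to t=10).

L{u(t-a)} = e^(-as)/s. L{u(t-5) - u(t-10)} = (e^(-5s) - e^(-10s))/s

Final answer: (e^(-5s) - e^(-10s))/s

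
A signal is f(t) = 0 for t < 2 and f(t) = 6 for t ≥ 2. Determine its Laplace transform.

f(t) = 6·u(t-2). L{u(t-2)} = e^(-2s)/s, so L{f(t)} = 6·e^(-2s)/s

Final answer: 6·e^(-2s)/s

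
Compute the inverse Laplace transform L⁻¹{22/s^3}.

L⁻¹{n!/s^(n+1)} = t^n with n=2. So L⁻¹{2/s^3} = t^2, and L⁻¹{22/s^3} = (22/2)·t^2 = 11·t^2

Final answer: 11·t^2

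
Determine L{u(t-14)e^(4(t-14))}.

u(t-a)f(t-a) with f(t)=e^(4t). L{e^(4t)} = 1/(s-4). By time shift: e^(-14s)/(s-4)

Final answer: e^(-14s)/(s-4)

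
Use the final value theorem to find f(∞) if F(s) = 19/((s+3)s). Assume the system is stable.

f(∞) = lim_{s→0} sF(s) = lim_{s→0} 19/(s+3) = 19/3

Final answer: 19/3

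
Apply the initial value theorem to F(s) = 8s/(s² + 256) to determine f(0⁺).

f(0⁺) = lim_{s→∞} s·8s/(s² + 256) = lim_{s→∞} 8s²/(s² + 256) = 8

Final answer: 8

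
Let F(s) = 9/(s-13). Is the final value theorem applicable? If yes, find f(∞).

sF(s) = 9s/(s-13) has a pole at s = 13 in the right half-plane. Theorem does NOT apply (unstable system; f(t) = 9·e^(13t) grows without bound).

Final answer: Not applicable (unstable)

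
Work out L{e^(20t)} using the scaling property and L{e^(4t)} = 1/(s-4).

Using L{f(at)} = (1/a)F(s/a) with a=5 and f(t) = e^(4t): L{e^(20t)} = (1/5) · 1/((s/5)-4) = (1/5) · 5/(s-20) = 1/(s-20)

Final answer: 1/(s-20)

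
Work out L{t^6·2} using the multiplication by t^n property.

L{2} = 2/s. d^1/ds^1[1/s] = -1/s². d^2/ds^2[1/s] = 2/s^3. d^3/ds^3[1/s] = -6/s^4. d^4/ds^4[1/s] = 24/s^5. d^5/ds^5[1/s] = -120/s^6. d^6/ds^6[1/s] = 720/s^7. So L{t^6} = (-1)^{6}·720/s^7 = 720/s^7. Then L{t^6·2} = 2·720/s^7 = 1440/s^7

Final answer: 1440/s^7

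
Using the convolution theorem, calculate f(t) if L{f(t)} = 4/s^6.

4/s^6 = (4/s)·(1/s^5) = L{4}·L{t^4/24}. By convolution, f(t) = 4*t^4/24 = ∫₀ᵗ 4·τ^4/24 dτ = 4·t^5/120

Final answer: 4·t^5/120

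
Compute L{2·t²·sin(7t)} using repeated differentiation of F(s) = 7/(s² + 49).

F(s) = 7/(s² + 49). F'(s) = -14s/(s² + 49)². F''(s) = -14(49 - 3s²)/(s² + 49)³ = (42s² - 686)/(s² + 49)³. So L{t²·sin(7t)} = (-1)² F''(s) = (42s² - 686)/(s² + 49)³. Then L{2·t²·sin(7t)} = 2·(42s² - 686)/(s² + 49)³ = (84s² - 1372)/(s² + 49)³

Final answer: (84s² - 1372)/(s² + 49)³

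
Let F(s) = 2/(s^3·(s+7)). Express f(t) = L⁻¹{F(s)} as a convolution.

2/(s^3·(s+7)) = (2/s^3)·(1/(s+7)) = L{t^2}·L{e^(-7t)}. So f(t) = t^2*e^(-7t) = ∫₀ᵗ τ^2·e^(-7(t-τ)) dτ

Final answer: ∫₀ᵗ τ^2·e^(-7(t-τ)) dτ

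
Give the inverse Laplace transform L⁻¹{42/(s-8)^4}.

L⁻¹{n!/(s-a)^(n+1)} = t^n·e^(at) with n=3, a=8. So L⁻¹{6/(s-8)^4} = t^3·e^(8t), and L⁻¹{42/(s-8)^4} = (42/6)·t^3·e^(8t) = 7·t^3·e^(8t)

Final answer: 7·t^3·e^(8t)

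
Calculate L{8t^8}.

L{t^n} = n!/s^(n+1). So L{8t^8} = 8·8!/s^9 = 322560/s^9

Final answer: 322560/s^9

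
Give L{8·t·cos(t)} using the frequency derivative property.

L{cos(t)} = s/(s² + 1). Derivative: d/ds[s/(s² + 1)] = [(s² + 1) - s·2s]/(s² + 1)² = (1 - s²)/(s² + 1)². So L{t·cos(t)} = -F'(s) = (s² - 1)/(s² + 1)². Then L{8·t·cos(t)} = 8·(s² - 1)/(s² + 1)²

Final answer: 8·(s² - 1)/(s² + 1)²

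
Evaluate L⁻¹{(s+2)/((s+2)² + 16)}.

Using frequency shift: L⁻¹{(s-a)/((s-a)² + b²)} = e^(at)cos(bt). Here a=-2, b=4

Final answer: e^(-2t)·cos(4t)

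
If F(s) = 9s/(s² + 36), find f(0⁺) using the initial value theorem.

f(0⁺) = lim_{s→∞} s·9s/(s² + 36) = lim_{s→∞} 9s²/(s² + 36) = 9

Final answer: 9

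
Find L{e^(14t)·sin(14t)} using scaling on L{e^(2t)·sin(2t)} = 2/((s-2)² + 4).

Scaling with a=7: L{e^(14t)·sin(14t)} = (1/7) · 2/((s/7-2)² + 4). Simplifying: 14/((s-14)² + 196)

Final answer: 14/((s-14)² + 196)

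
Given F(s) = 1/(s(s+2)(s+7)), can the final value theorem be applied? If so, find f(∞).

Poles of sF(s) = 1/((s+2)(s+7)) are at s = -2 and s = -7, both in the left half-plane. Theorem applies. f(∞) = lim_{s→0} sF(s) = 1/(2·7) = 1/14

Final answer: 1/14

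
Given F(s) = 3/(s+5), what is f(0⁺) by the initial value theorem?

f(0⁺) = lim_{s→∞} s·3/(s+5) = lim_{s→∞} 3s/(s+5) = 3

Final answer: 3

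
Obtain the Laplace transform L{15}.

L{15} = 15 · L{1} = 15/s

Final answer: 15/s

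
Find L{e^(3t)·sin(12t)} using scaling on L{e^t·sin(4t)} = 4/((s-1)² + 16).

Scaling with a=3: L{e^(3t)·sin(12t)} = (1/3) · 4/((s/3-1)² + 16). Simplifying: 12/((s-3)² + 144)

Final answer: 12/((s-3)² + 144)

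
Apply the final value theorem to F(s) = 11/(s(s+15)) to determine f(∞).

f(∞) = lim_{s→0} s·11/(s(s+15)) = lim_{s→0} 11/(s+15) = 11/15 = 11/15

Final answer: 11/15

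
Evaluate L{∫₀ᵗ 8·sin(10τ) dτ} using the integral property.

L{∫₀ᵗ f(τ)dτ} = F(s)/s with F(s) = 80/(s² + 100), so the result is (80/(s² + 100))/s = 80/(s(s² + 100))

Final answer: 80/(s(s² + 100))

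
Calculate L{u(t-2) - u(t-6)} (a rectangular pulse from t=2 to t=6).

L{u(t-a)} = e^(-as)/s. L{u(t-2) - u(t-6)} = (e^(-2s) - e^(-6s))/s

Final answer: (e^(-2s) - e^(-6s))/s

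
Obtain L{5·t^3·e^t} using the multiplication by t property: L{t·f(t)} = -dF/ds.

Using L{t^n·e^(at)} = n!/(s-a)^(n+1), L{t^3·e^t} = 6/(s-1)^4, so L{5·t^3·e^t} = 5·6/(s-1)^4 = 30/(s-1)^4

Final answer: 30/(s-1)^4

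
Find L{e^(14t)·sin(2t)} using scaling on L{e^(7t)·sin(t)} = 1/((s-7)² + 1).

Scaling with a=2: L{e^(14t)·sin(2t)} = (1/2) · 1/((s/2-7)² + 1). Simplifying: 2/((s-14)² + 4)

Final answer: 2/((s-14)² + 4)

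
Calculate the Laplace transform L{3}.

L{3} = 3 · L{1} = 3/s

Final answer: 3/s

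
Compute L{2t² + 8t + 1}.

L{2t² + 8t + 1} = 2·2/s³ + 8/s² + 1/s = 4/s³ + 8/s² + 1/s

Final answer: 4/s³ + 8/s² + 1/s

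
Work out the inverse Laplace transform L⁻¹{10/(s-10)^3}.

L⁻¹{n!/(s-a)^(n+1)} = t^n·e^(at) with n=2, a=10. So L⁻¹{2/(s-10)^3} = t^2·e^(10t), and L⁻¹{10/(s-10)^3} = (10/2)·t^2·e^(10t) = 5·t^2·e^(10t)

Final answer: 5·t^2·e^(10t)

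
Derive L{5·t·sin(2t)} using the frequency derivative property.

L{sin(2t)} = 2/(s² + 4). By L{t·f(t)} = -F'(s): -d/ds[2/(s² + 4)] = -(2)·(-2s)/(s² + 4)² = 4s/(s² + 4)². Then L{5·t·sin(2t)} = 5·4s/(s² + 4)² = 20s/(s² + 4)²

Final answer: 20s/(s² + 4)²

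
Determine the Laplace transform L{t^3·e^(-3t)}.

L{t^n·e^(at)} = n!/(s-a)^(n+1), so L{t^3·e^(-3t)} = 6/(s+3)^4

Final answer: 6/(s+3)^4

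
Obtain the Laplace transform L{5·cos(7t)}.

L{cos(ωt)} = s/(s² + ω²), so L{cos(7t)} = s/(s² + 49). Then L{5·cos(7t)} = 5·s/(s² + 49) = 5s/(s² + 49)

Final answer: 5s/(s² + 49)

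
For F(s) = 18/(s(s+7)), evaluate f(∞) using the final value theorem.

f(∞) = lim_{s→0} s·18/(s(s+7)) = lim_{s→0} 18/(s+7) = 18/7 = 18/7

Final answer: 18/7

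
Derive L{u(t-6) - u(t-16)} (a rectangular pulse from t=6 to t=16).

L{u(t-a)} = e^(-as)/s. L{u(t-6) - u(t-16)} = (e^(-6s) - e^(-16s))/s

Final answer: (e^(-6s) - e^(-16s))/s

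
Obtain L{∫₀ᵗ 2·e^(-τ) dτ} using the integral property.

L{∫₀ᵗ f(τ)dτ} = F(s)/s with F(s) = 2/(s+1), so L{∫₀ᵗ 2·e^(-τ) dτ} = 2/(s(s+1))

Final answer: 2/(s(s+1))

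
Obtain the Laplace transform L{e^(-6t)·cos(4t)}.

L{e^(at)·cos(ωt)} = (s-a)/((s-a)² + ω²), so L{e^(-6t)·cos(4t)} = (s+6)/((s+6)² + 16)

Final answer: (s+6)/((s+6)² + 16)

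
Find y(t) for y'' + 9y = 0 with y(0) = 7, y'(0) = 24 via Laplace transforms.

L{y''} + 9L{y} = 0. s²Y - 7s - 24 + 9Y = 0. Y(s² + 9) = 7s + 24. Y = (7s + 24)/(s² + 9). Inverting: y(t) = 7cos(3t) + 8sin(3t)

Final answer: y(t) = 7cos(3t) + 8sin(3t)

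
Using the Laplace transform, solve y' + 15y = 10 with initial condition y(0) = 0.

sY + 15Y = 10/s. Y = 10/(s(s+15)). Partial fractions: Y = 2/3/s - 2/3/(s+15)

Final answer: y(t) = 2/3(1 - e^(-15t))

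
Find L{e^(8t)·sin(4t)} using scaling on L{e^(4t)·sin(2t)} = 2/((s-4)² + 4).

Scaling with a=2: L{e^(8t)·sin(4t)} = (1/2) · 2/((s/2-4)² + 4). Simplifying: 4/((s-8)² + 16)

Final answer: 4/((s-8)² + 16)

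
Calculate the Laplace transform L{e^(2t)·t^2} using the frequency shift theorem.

L{e^(at)·t^n} = n!/(s-a)^(n+1), so L{e^(2t)·t^2} = 2/(s-2)^3

Final answer: 2/(s-2)^3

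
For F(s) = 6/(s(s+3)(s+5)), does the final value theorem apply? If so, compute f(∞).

Poles of sF(s) = 6/((s+3)(s+5)) are at s = -3 and s = -5, both in the left half-plane. Theorem applies. f(∞) = lim_{s→0} sF(s) = 6/(3·5) = 2/5

Final answer: 2/5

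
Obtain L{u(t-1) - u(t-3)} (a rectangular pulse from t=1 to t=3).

L{u(t-a)} = e^(-as)/s. L{u(t-1) - u(t-3)} = (e^(-s) - e^(-3s))/s

Final answer: (e^(-s) - e^(-3s))/s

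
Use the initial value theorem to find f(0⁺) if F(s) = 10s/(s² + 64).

f(0⁺) = lim_{s→∞} s·10s/(s² + 64) = lim_{s→∞} 10s²/(s² + 64) = 10

Final answer: 10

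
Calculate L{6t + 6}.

L{6t + 6} = 6·L{t} + 6·L{1} = 6/s² + 6/s

Final answer: 6/s² + 6/s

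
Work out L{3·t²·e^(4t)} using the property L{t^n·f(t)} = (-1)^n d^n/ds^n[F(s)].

L{e^(4t)} = 1/(s-4). d/ds[1/(s-4)] = -1/(s-4)². d²/ds²[1/(s-4)] = 2/(s-4)³. So L{t²·e^(4t)} = (-1)² · 2/(s-4)³ = 2/(s-4)³. Then L{3·t²·e^(4t)} = 3·2/(s-4)³ = 6/(s-4)³

Final answer: 6/(s-4)³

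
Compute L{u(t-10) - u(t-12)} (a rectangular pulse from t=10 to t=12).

L{u(t-a)} = e^(-as)/s. L{u(t-10) - u(t-12)} = (e^(-10s) - e^(-12s))/s

Final answer: (e^(-10s) - e^(-12s))/s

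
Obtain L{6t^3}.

L{t^n} = n!/s^(n+1). So L{6t^3} = 6·3!/s^4 = 36/s^4

Final answer: 36/s^4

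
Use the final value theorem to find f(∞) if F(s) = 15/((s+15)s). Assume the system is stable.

f(∞) = lim_{s→0} sF(s) = lim_{s→0} 15/(s+15) = 1

Final answer: 1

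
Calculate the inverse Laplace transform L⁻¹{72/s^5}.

L⁻¹{n!/s^(n+1)} = t^n with n=4. So L⁻¹{24/s^5} = t^4, and L⁻¹{72/s^5} = (72/24)·t^4 = 3·t^4

Final answer: 3·t^4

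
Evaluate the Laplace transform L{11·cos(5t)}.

L{cos(ωt)} = s/(s² + ω²), so L{cos(5t)} = s/(s² + 25). Then L{11·cos(5t)} = 11·s/(s² + 25) = 11s/(s² + 25)

Final answer: 11s/(s² + 25)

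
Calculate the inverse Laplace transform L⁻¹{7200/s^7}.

L⁻¹{n!/s^(n+1)} = t^n with n=6. So L⁻¹{720/s^7} = t^6, and L⁻¹{7200/s^7} = (7200/720)·t^6 = 10·t^6

Final answer: 10·t^6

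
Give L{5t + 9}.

L{5t + 9} = 5·L{t} + 9·L{1} = 5/s² + 9/s

Final answer: 5/s² + 9/s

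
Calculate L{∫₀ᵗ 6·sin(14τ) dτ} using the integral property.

L{∫₀ᵗ f(τ)dτ} = F(s)/s with F(s) = 84/(s² + 196), so the result is (84/(s² + 196))/s = 84/(s(s² + 196))

Final answer: 84/(s(s² + 196))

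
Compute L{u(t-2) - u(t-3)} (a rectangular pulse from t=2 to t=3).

L{u(t-a)} = e^(-as)/s. L{u(t-2) - u(t-3)} = (e^(-2s) - e^(-3s))/s

Final answer: (e^(-2s) - e^(-3s))/s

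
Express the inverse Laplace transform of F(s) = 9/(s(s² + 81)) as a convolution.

9/(s(s² + 81)) = (1/s)·(9/(s² + 81)) = L{1}·L{sin(9t)}. So f(t) = 1*(sin(9t)) = ∫₀ᵗ sin(9τ) dτ

Final answer: ∫₀ᵗ sin(9τ) dτ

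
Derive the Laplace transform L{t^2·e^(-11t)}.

L{t^n·e^(at)} = n!/(s-a)^(n+1), so L{t^2·e^(-11t)} = 2/(s+11)^3

Final answer: 2/(s+11)^3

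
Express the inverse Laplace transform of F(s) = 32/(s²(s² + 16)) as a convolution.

32/(s²(s² + 16)) = (1/s²)·(32/(s² + 16)) = L{t}·L{8·sin(4t)}. So f(t) = t*(8·sin(4t)) = ∫₀ᵗ 8τ·sin(4(t-τ)) dτ

Final answer: ∫₀ᵗ 8τ·sin(4(t-τ)) dτ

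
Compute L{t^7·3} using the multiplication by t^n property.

L{3} = 3/s. d^1/ds^1[1/s] = -1/s². d^2/ds^2[1/s] = 2/s^3. d^3/ds^3[1/s] = -6/s^4. d^4/ds^4[1/s] = 24/s^5. d^5/ds^5[1/s] = -120/s^6. d^6/ds^6[1/s] = 720/s^7. d^7/ds^7[1/s] = -5040/s^8. So L{t^7} = (-1)^{7}·-5040/s^8 = 5040/s^8. Then L{t^7·3} = 3·5040/s^8 = 15120/s^8

Final answer: 15120/s^8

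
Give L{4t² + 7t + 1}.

L{4t² + 7t + 1} = 4·2/s³ + 7/s² + 1/s = 8/s³ + 7/s² + 1/s

Final answer: 8/s³ + 7/s² + 1/s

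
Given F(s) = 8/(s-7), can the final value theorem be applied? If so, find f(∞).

sF(s) = 8s/(s-7) has a pole at s = 7 in the right half-plane. Theorem does NOT apply (unstable system; f(t) = 8·e^(7t) grows without bound).

Final answer: Not applicable (unstable)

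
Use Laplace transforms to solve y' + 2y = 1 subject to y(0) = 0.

sY + 2Y = 1/s. Y = 1/(s(s+2)). Partial fractions: Y = 1/2/s - 1/2/(s+2)

Final answer: y(t) = 1/2(1 - e^(-2t))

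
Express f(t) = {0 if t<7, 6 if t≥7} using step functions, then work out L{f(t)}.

f(t) = 6·u(t-7). L{u(t-7)} = e^(-7s)/s, so L{f(t)} = 6·e^(-7s)/s

Final answer: 6·e^(-7s)/s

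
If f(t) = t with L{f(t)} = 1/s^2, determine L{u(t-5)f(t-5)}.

Time shift theorem: L{u(t-a)f(t-a)} = e^(-as)F(s). Here a=5, F(s) = 1/s^2, so L{u(t-5)f(t-5)} = e^(-5s)·1/s^2

Final answer: e^(-5s)·1/s^2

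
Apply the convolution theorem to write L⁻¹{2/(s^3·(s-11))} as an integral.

2/(s^3·(s-11)) = (2/s^3)·(1/(s-11)) = L{t^2}·L{e^(11t)}. So f(t) = t^2*e^(11t) = ∫₀ᵗ τ^2·e^(11(t-τ)) dτ

Final answer: ∫₀ᵗ τ^2·e^(11(t-τ)) dτ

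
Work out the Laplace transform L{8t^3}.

L{8t^3} = 8 · L{t^3} = 8 · 6/s^4 = 48/s^4

Final answer: 48/s^4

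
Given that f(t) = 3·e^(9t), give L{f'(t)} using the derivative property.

f(0) = 3, F(s) = 3/(s-9). L{f'(t)} = s·F(s) - f(0) = 3s/(s-9) - 3 = (3s - 3(s-9))/(s-9) = 27/(s-9)

Final answer: 27/(s-9)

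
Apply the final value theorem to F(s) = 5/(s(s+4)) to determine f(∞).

f(∞) = lim_{s→0} s·5/(s(s+4)) = lim_{s→0} 5/(s+4) = 5/4 = 5/4

Final answer: 5/4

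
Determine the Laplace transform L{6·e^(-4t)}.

L{e^(at)} = 1/(s-a), so L{e^(-4t)} = 1/(s+4). Then L{6·e^(-4t)} = 6/(s+4)

Final answer: 6/(s+4)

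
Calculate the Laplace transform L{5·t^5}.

L{t^n} = n!/s^(n+1), so L{t^5} = 120/s^6. Then L{5·t^5} = 5·120/s^6 = 600/s^6

Final answer: 600/s^6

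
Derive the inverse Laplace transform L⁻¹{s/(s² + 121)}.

L⁻¹{s/(s² + 121)} = cos(11t)

Final answer: cos(11t)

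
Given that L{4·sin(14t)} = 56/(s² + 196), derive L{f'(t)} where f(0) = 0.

L{f'(t)} = s·F(s) - f(0) = s·56/(s² + 196) - 0 = 56s/(s² + 196)

Final answer: 56s/(s² + 196)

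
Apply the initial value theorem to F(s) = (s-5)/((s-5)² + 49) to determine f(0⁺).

f(0⁺) = lim_{s→∞} sF(s) = lim_{s→∞} s(s-5)/((s-5)² + 49) = 1

Final answer: 1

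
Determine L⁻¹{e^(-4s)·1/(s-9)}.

L⁻¹{1/(s-9)} = e^(9t). By the time shift theorem, L⁻¹{e^(-as)F(s)} = u(t-a)f(t-a) with a=4, so L⁻¹{e^(-4s)·1/(s-9)} = u(t-4)·e^(9(t-4))

Final answer: u(t-4)·e^(9(t-4))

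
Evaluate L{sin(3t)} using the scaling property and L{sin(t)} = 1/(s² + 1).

Using L{f(at)} = (1/a)F(s/a) with a=3: L{sin(3t)} = (1/3) · 1/((s/3)² + 1) = (1/3) · 1·9/(s² + 9) = 3/(s² + 9)

Final answer: 3/(s² + 9)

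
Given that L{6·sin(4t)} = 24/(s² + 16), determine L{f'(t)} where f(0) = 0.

L{f'(t)} = s·F(s) - f(0) = s·24/(s² + 16) - 0 = 24s/(s² + 16)

Final answer: 24s/(s² + 16)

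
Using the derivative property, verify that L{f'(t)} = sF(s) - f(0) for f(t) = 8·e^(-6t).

f'(t) = -48e^(-6t). Direct: L{f'(t)} = -48/(s+6). Property: s·8/(s+6) - 8 = (8s - 8(s+6))/(s+6) = -48/(s+6). ✓

Final answer: -48/(s+6)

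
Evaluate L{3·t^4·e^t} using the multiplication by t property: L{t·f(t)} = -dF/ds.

Using L{t^n·e^(at)} = n!/(s-a)^(n+1), L{t^4·e^t} = 24/(s-1)^5, so L{3·t^4·e^t} = 3·24/(s-1)^5 = 72/(s-1)^5

Final answer: 72/(s-1)^5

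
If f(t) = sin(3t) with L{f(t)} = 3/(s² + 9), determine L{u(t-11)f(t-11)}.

Time shift theorem: L{u(t-a)f(t-a)} = e^(-as)F(s). Here a=11, F(s) = 3/(s² + 9), so L{u(t-11)f(t-11)} = e^(-11s)·3/(s² + 9)

Final answer: e^(-11s)·3/(s² + 9)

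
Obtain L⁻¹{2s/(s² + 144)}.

This is the form c·s/(s² + a²) with a = 12, c = 2. L⁻¹ = 2·cos(12t)

Final answer: 2·cos(12t)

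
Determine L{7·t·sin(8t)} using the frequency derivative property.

L{sin(8t)} = 8/(s² + 64). By L{t·f(t)} = -F'(s): -d/ds[8/(s² + 64)] = -(8)·(-2s)/(s² + 64)² = 16s/(s² + 64)². Then L{7·t·sin(8t)} = 7·16s/(s² + 64)² = 112s/(s² + 64)²

Final answer: 112s/(s² + 64)²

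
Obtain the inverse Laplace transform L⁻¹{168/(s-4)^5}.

L⁻¹{n!/(s-a)^(n+1)} = t^n·e^(at) with n=4, a=4. So L⁻¹{24/(s-4)^5} = t^4·e^(4t), and L⁻¹{168/(s-4)^5} = (168/24)·t^4·e^(4t) = 7·t^4·e^(4t)

Final answer: 7·t^4·e^(4t)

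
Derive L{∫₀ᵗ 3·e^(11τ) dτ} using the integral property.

L{∫₀ᵗ f(τ)dτ} = F(s)/s with F(s) = 3/(s-11), so L{∫₀ᵗ 3·e^(11τ) dτ} = 3/(s(s-11))

Final answer: 3/(s(s-11))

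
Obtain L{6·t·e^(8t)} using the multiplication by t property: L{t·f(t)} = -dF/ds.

Using L{t^n·e^(at)} = n!/(s-a)^(n+1), L{t·e^(8t)} = 1/(s-8)^2, so L{6·t·e^(8t)} = 6·1/(s-8)^2 = 6/(s-8)^2

Final answer: 6/(s-8)^2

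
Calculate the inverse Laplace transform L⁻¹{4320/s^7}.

L⁻¹{n!/s^(n+1)} = t^n with n=6. So L⁻¹{720/s^7} = t^6, and L⁻¹{4320/s^7} = (4320/720)·t^6 = 6·t^6

Final answer: 6·t^6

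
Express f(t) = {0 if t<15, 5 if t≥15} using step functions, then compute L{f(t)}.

f(t) = 5·u(t-15). L{u(t-15)} = e^(-15s)/s, so L{f(t)} = 5·e^(-15s)/s

Final answer: 5·e^(-15s)/s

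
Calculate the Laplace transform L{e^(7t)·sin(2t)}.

L{e^(at)·sin(ωt)} = ω/((s-a)² + ω²), so L{e^(7t)·sin(2t)} = 2/((s-7)² + 4)

Final answer: 2/((s-7)² + 4)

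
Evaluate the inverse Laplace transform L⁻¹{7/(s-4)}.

L⁻¹{1/(s-a)} = e^(at), so L⁻¹{1/(s-4)} = e^(4t), and L⁻¹{7/(s-4)} = 7·e^(4t)

Final answer: 7·e^(4t)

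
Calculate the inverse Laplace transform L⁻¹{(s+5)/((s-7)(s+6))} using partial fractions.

Using partial fractions, f(t) = (12e^(7t) + e^(-6t))/13

Final answer: (12e^(7t) + e^(-6t))/13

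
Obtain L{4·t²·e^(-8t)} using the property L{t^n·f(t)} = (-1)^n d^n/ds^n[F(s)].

L{e^(-8t)} = 1/(s+8). d/ds[1/(s+8)] = -1/(s+8)². d²/ds²[1/(s+8)] = 2/(s+8)³. So L{t²·e^(-8t)} = (-1)² · 2/(s+8)³ = 2/(s+8)³. Then L{4·t²·e^(-8t)} = 4·2/(s+8)³ = 8/(s+8)³

Final answer: 8/(s+8)³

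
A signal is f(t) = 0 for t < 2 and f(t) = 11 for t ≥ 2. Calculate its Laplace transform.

f(t) = 11·u(t-2). L{u(t-2)} = e^(-2s)/s, so L{f(t)} = 11·e^(-2s)/s

Final answer: 11·e^(-2s)/s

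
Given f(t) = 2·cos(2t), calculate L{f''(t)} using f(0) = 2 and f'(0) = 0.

F(s) = 2s/(s² + 4). L{f''(t)} = s²F(s) - sf(0) - f'(0) = 2s³/(s² + 4) - 2s = (2s³ - 2s(s² + 4))/(s² + 4) = -8s/(s² + 4)

Final answer: -8s/(s² + 4)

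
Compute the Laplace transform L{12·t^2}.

L{t^n} = n!/s^(n+1), so L{t^2} = 2/s^3. Then L{12·t^2} = 12·2/s^3 = 24/s^3

Final answer: 24/s^3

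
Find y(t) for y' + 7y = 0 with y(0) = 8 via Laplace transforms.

L{y'} + 7L{y} = 0. sY - 8 + 7Y = 0. Y(s+7) = 8. Y = 8/(s+7)

Final answer: y(t) = 8e^(-7t)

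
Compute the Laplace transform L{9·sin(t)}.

L{sin(ωt)} = ω/(s² + ω²), so L{sin(t)} = 1/(s² + 1). Then L{9·sin(t)} = 9·1/(s² + 1) = 9/(s² + 1)

Final answer: 9/(s² + 1)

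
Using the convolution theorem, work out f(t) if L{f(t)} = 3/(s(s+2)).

3/(s(s+2)) = (3/s)·(1/(s+2)) = L{3}·L{e^(-2t)}. By convolution, f(t) = 3*e^(-2t) = ∫₀ᵗ 3·e^(-2τ) dτ = 3·(1 - e^(-2t))/2

Final answer: 3·(1 - e^(-2t))/2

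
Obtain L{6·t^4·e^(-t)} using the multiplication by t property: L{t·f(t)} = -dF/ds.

Using L{t^n·e^(at)} = n!/(s-a)^(n+1), L{t^4·e^(-t)} = 24/(s+1)^5, so L{6·t^4·e^(-t)} = 6·24/(s+1)^5 = 144/(s+1)^5

Final answer: 144/(s+1)^5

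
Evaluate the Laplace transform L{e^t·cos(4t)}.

L{e^(at)·cos(ωt)} = (s-a)/((s-a)² + ω²), so L{e^t·cos(4t)} = (s-1)/((s-1)² + 16)

Final answer: (s-1)/((s-1)² + 16)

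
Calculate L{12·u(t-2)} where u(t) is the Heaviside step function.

L{u(t-a)} = e^(-as)/s. Here a=2, so L{u(t-2)} = e^(-2s)/s, and L{12·u(t-2)} = 12·e^(-2s)/s

Final answer: 12·e^(-2s)/s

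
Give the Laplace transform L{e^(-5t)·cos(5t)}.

L{e^(at)·cos(ωt)} = (s-a)/((s-a)² + ω²), so L{e^(-5t)·cos(5t)} = (s+5)/((s+5)² + 25)

Final answer: (s+5)/((s+5)² + 25)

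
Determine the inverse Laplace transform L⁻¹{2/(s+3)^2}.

L⁻¹{n!/(s-a)^(n+1)} = t^n·e^(at) with n=1, a=-3. So L⁻¹{1/(s+3)^2} = t·e^(-3t), and L⁻¹{2/(s+3)^2} = (2/1)·t·e^(-3t) = 2·t·e^(-3t)

Final answer: 2·t·e^(-3t)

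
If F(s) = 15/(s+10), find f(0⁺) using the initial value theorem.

f(0⁺) = lim_{s→∞} s·15/(s+10) = lim_{s→∞} 15s/(s+10) = 15

Final answer: 15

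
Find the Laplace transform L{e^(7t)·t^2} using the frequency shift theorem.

L{e^(at)·t^n} = n!/(s-a)^(n+1), so L{e^(7t)·t^2} = 2/(s-7)^3

Final answer: 2/(s-7)^3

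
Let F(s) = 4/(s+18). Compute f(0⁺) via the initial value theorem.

f(0⁺) = lim_{s→∞} s·4/(s+18) = lim_{s→∞} 4s/(s+18) = 4

Final answer: 4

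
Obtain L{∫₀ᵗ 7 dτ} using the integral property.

L{∫₀ᵗ f(τ)dτ} = F(s)/s with f(t) = 7. F(s) = 7/s, so L{∫₀ᵗ 7 dτ} = (7/s)/s = 7/s². (Check: ∫₀ᵗ 7 dτ = 7t.)

Final answer: 7/s²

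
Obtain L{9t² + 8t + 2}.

L{9t² + 8t + 2} = 9·2/s³ + 8/s² + 2/s = 18/s³ + 8/s² + 2/s

Final answer: 18/s³ + 8/s² + 2/s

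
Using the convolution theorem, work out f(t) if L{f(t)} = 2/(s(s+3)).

2/(s(s+3)) = (2/s)·(1/(s+3)) = L{2}·L{e^(-3t)}. By convolution, f(t) = 2*e^(-3t) = ∫₀ᵗ 2·e^(-3τ) dτ = 2·(1 - e^(-3t))/3

Final answer: 2·(1 - e^(-3t))/3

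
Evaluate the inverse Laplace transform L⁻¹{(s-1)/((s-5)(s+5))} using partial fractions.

Using partial fractions, f(t) = (4e^(5t) + 6e^(-5t))/10

Final answer: (4e^(5t) + 6e^(-5t))/10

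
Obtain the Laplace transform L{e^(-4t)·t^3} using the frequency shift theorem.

L{e^(at)·t^n} = n!/(s-a)^(n+1), so L{e^(-4t)·t^3} = 6/(s+4)^4

Final answer: 6/(s+4)^4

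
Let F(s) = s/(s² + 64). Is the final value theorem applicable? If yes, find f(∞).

The final value theorem requires all poles of sF(s) in the left half-plane. sF(s) = s²/(s² + 64) has poles at s = ±8i (imaginary axis). Theorem does NOT apply (oscillatory system).

Final answer: Not applicable (oscillatory)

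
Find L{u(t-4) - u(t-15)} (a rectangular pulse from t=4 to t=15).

L{u(t-a)} = e^(-as)/s. L{u(t-4) - u(t-15)} = (e^(-4s) - e^(-15s))/s

Final answer: (e^(-4s) - e^(-15s))/s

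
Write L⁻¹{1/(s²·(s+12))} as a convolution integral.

1/(s²·(s+12)) = (1/s^2)·(1/(s+12)) = L{t}·L{e^(-12t)}. So f(t) = t*e^(-12t) = ∫₀ᵗ τ·e^(-12(t-τ)) dτ

Final answer: ∫₀ᵗ τ·e^(-12(t-τ)) dτ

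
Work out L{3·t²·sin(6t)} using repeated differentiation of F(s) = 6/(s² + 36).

F(s) = 6/(s² + 36). F'(s) = -12s/(s² + 36)². F''(s) = -12(36 - 3s²)/(s² + 36)³ = (36s² - 432)/(s² + 36)³. So L{t²·sin(6t)} = (-1)² F''(s) = (36s² - 432)/(s² + 36)³. Then L{3·t²·sin(6t)} = 3·(36s² - 432)/(s² + 36)³ = (108s² - 1296)/(s² + 36)³

Final answer: (108s² - 1296)/(s² + 36)³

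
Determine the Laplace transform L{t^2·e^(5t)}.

L{t^n·e^(at)} = n!/(s-a)^(n+1), so L{t^2·e^(5t)} = 2/(s-5)^3

Final answer: 2/(s-5)^3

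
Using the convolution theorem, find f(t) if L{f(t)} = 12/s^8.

12/s^8 = (12/s)·(1/s^7) = L{12}·L{t^6/720}. By convolution, f(t) = 12*t^6/720 = ∫₀ᵗ 12·τ^6/720 dτ = 12·t^7/5040

Final answer: 12·t^7/5040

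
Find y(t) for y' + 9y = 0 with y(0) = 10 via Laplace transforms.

L{y'} + 9L{y} = 0. sY - 10 + 9Y = 0. Y(s+9) = 10. Y = 10/(s+9)

Final answer: y(t) = 10e^(-9t)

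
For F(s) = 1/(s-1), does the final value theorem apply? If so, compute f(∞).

sF(s) = s/(s-1) has a pole at s = 1 in the right half-plane. Theorem does NOT apply (unstable system; f(t) = e^t grows without bound).

Final answer: Not applicable (unstable)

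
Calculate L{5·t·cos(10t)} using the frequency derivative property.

L{cos(10t)} = s/(s² + 100). Derivative: d/ds[s/(s² + 100)] = [(s² + 100) - s·2s]/(s² + 100)² = (100 - s²)/(s² + 100)². So L{t·cos(10t)} = -F'(s) = (s² - 100)/(s² + 100)². Then L{5·t·cos(10t)} = 5·(s² - 100)/(s² + 100)²

Final answer: 5·(s² - 100)/(s² + 100)²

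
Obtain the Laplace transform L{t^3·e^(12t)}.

L{t^n·e^(at)} = n!/(s-a)^(n+1), so L{t^3·e^(12t)} = 6/(s-12)^4

Final answer: 6/(s-12)^4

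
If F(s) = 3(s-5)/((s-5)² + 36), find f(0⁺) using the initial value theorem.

f(0⁺) = lim_{s→∞} sF(s) = lim_{s→∞} 3s(s-5)/((s-5)² + 36) = 3

Final answer: 3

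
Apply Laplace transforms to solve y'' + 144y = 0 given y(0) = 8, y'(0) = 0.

L{y''} + 144L{y} = 0. s²Y - 8s - 0 + 144Y = 0. Y(s² + 144) = 8s. Y = (8s)/(s² + 144). Inverting: y(t) = 8cos(12t)

Final answer: y(t) = 8cos(12t)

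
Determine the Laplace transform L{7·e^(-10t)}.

L{e^(at)} = 1/(s-a), so L{e^(-10t)} = 1/(s+10). Then L{7·e^(-10t)} = 7/(s+10)

Final answer: 7/(s+10)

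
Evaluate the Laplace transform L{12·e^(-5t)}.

L{e^(at)} = 1/(s-a), so L{e^(-5t)} = 1/(s+5). Then L{12·e^(-5t)} = 12/(s+5)

Final answer: 12/(s+5)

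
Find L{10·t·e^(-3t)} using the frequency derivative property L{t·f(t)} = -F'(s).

L{e^(-3t)} = 1/(s+3). By frequency derivative: L{t·e^(-3t)} = -d/ds[1/(s+3)] = -(-1)/(s+3)² = 1/(s+3)². Then L{10·t·e^(-3t)} = 10·1/(s+3)² = 10/(s+3)²

Final answer: 10/(s+3)²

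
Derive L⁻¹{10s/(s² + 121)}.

This is the form c·s/(s² + a²) with a = 11, c = 10. L⁻¹ = 10·cos(11t)

Final answer: 10·cos(11t)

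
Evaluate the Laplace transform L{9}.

L{9} = 9 · L{1} = 9/s

Final answer: 9/s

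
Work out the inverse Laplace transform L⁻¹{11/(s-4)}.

L⁻¹{1/(s-a)} = e^(at), so L⁻¹{1/(s-4)} = e^(4t), and L⁻¹{11/(s-4)} = 11·e^(4t)

Final answer: 11·e^(4t)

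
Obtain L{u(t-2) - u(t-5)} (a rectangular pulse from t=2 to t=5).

L{u(t-a)} = e^(-as)/s. L{u(t-2) - u(t-5)} = (e^(-2s) - e^(-5s))/s

Final answer: (e^(-2s) - e^(-5s))/s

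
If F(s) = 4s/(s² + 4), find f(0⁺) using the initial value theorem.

f(0⁺) = lim_{s→∞} s·4s/(s² + 4) = lim_{s→∞} 4s²/(s² + 4) = 4

Final answer: 4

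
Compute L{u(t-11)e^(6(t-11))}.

u(t-a)f(t-a) with f(t)=e^(6t). L{e^(6t)} = 1/(s-6). By time shift: e^(-11s)/(s-6)

Final answer: e^(-11s)/(s-6)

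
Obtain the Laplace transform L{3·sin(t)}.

L{sin(ωt)} = ω/(s² + ω²), so L{sin(t)} = 1/(s² + 1). Then L{3·sin(t)} = 3·1/(s² + 1) = 3/(s² + 1)

Final answer: 3/(s² + 1)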